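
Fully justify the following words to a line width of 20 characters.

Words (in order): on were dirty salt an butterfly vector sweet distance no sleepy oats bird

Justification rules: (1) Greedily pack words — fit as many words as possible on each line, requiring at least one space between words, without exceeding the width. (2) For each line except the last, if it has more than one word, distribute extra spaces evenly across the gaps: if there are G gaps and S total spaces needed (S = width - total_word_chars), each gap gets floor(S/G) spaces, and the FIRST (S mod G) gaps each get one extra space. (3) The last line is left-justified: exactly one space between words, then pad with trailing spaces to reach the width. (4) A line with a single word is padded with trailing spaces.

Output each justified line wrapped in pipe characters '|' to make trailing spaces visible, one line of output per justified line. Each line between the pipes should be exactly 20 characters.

Answer: |on  were  dirty salt|
|an  butterfly vector|
|sweet   distance  no|
|sleepy oats bird    |

Derivation:
Line 1: ['on', 'were', 'dirty', 'salt'] (min_width=18, slack=2)
Line 2: ['an', 'butterfly', 'vector'] (min_width=19, slack=1)
Line 3: ['sweet', 'distance', 'no'] (min_width=17, slack=3)
Line 4: ['sleepy', 'oats', 'bird'] (min_width=16, slack=4)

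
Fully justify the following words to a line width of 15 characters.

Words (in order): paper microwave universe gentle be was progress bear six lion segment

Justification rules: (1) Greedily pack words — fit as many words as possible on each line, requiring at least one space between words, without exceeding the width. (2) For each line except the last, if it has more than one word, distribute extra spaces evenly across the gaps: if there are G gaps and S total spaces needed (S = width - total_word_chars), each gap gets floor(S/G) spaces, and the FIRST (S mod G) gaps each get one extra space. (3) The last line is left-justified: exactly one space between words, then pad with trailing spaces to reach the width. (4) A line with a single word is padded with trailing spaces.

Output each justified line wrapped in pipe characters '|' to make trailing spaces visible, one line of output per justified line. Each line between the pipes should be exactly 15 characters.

Line 1: ['paper', 'microwave'] (min_width=15, slack=0)
Line 2: ['universe', 'gentle'] (min_width=15, slack=0)
Line 3: ['be', 'was', 'progress'] (min_width=15, slack=0)
Line 4: ['bear', 'six', 'lion'] (min_width=13, slack=2)
Line 5: ['segment'] (min_width=7, slack=8)

Answer: |paper microwave|
|universe gentle|
|be was progress|
|bear  six  lion|
|segment        |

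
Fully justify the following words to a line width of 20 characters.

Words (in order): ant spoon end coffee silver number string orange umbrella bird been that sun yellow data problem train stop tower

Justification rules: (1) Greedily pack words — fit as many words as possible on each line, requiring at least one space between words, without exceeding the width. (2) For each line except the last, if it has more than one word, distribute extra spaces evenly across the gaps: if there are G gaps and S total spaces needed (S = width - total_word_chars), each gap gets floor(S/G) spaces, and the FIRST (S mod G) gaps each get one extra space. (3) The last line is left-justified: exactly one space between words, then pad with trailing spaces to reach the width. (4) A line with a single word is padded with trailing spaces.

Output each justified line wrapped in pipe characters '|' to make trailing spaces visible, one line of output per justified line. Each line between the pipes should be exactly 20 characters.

Line 1: ['ant', 'spoon', 'end', 'coffee'] (min_width=20, slack=0)
Line 2: ['silver', 'number', 'string'] (min_width=20, slack=0)
Line 3: ['orange', 'umbrella', 'bird'] (min_width=20, slack=0)
Line 4: ['been', 'that', 'sun', 'yellow'] (min_width=20, slack=0)
Line 5: ['data', 'problem', 'train'] (min_width=18, slack=2)
Line 6: ['stop', 'tower'] (min_width=10, slack=10)

Answer: |ant spoon end coffee|
|silver number string|
|orange umbrella bird|
|been that sun yellow|
|data  problem  train|
|stop tower          |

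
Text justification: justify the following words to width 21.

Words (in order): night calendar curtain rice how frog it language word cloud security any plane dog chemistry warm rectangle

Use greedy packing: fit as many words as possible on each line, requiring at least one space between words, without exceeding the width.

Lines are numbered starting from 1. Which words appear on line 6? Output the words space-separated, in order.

Answer: warm rectangle

Derivation:
Line 1: ['night', 'calendar'] (min_width=14, slack=7)
Line 2: ['curtain', 'rice', 'how', 'frog'] (min_width=21, slack=0)
Line 3: ['it', 'language', 'word'] (min_width=16, slack=5)
Line 4: ['cloud', 'security', 'any'] (min_width=18, slack=3)
Line 5: ['plane', 'dog', 'chemistry'] (min_width=19, slack=2)
Line 6: ['warm', 'rectangle'] (min_width=14, slack=7)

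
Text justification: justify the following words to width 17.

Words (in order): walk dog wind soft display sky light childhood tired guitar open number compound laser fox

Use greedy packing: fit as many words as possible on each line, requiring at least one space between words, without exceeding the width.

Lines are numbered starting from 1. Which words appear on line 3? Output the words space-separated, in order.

Answer: light childhood

Derivation:
Line 1: ['walk', 'dog', 'wind'] (min_width=13, slack=4)
Line 2: ['soft', 'display', 'sky'] (min_width=16, slack=1)
Line 3: ['light', 'childhood'] (min_width=15, slack=2)
Line 4: ['tired', 'guitar', 'open'] (min_width=17, slack=0)
Line 5: ['number', 'compound'] (min_width=15, slack=2)
Line 6: ['laser', 'fox'] (min_width=9, slack=8)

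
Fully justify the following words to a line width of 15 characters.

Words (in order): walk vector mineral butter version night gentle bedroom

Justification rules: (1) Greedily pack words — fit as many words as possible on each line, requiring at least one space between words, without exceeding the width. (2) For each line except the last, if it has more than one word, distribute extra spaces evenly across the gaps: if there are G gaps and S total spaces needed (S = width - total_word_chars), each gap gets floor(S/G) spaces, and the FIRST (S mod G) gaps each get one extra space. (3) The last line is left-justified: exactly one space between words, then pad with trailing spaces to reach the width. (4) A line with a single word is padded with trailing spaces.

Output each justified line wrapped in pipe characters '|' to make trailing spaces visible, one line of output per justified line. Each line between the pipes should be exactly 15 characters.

Line 1: ['walk', 'vector'] (min_width=11, slack=4)
Line 2: ['mineral', 'butter'] (min_width=14, slack=1)
Line 3: ['version', 'night'] (min_width=13, slack=2)
Line 4: ['gentle', 'bedroom'] (min_width=14, slack=1)

Answer: |walk     vector|
|mineral  butter|
|version   night|
|gentle bedroom |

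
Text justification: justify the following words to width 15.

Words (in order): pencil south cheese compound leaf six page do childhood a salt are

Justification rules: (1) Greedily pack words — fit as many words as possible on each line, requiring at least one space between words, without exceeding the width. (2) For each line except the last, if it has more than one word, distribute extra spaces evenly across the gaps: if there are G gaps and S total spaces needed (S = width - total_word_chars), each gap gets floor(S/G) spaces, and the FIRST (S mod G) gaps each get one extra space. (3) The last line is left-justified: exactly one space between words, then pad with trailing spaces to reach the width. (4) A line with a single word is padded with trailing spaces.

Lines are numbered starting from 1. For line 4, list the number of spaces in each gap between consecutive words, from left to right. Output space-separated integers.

Line 1: ['pencil', 'south'] (min_width=12, slack=3)
Line 2: ['cheese', 'compound'] (min_width=15, slack=0)
Line 3: ['leaf', 'six', 'page'] (min_width=13, slack=2)
Line 4: ['do', 'childhood', 'a'] (min_width=14, slack=1)
Line 5: ['salt', 'are'] (min_width=8, slack=7)

Answer: 2 1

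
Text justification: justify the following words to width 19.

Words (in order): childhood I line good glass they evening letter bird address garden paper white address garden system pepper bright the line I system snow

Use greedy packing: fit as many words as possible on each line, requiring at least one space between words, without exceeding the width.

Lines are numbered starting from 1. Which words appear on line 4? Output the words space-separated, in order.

Line 1: ['childhood', 'I', 'line'] (min_width=16, slack=3)
Line 2: ['good', 'glass', 'they'] (min_width=15, slack=4)
Line 3: ['evening', 'letter', 'bird'] (min_width=19, slack=0)
Line 4: ['address', 'garden'] (min_width=14, slack=5)
Line 5: ['paper', 'white', 'address'] (min_width=19, slack=0)
Line 6: ['garden', 'system'] (min_width=13, slack=6)
Line 7: ['pepper', 'bright', 'the'] (min_width=17, slack=2)
Line 8: ['line', 'I', 'system', 'snow'] (min_width=18, slack=1)

Answer: address garden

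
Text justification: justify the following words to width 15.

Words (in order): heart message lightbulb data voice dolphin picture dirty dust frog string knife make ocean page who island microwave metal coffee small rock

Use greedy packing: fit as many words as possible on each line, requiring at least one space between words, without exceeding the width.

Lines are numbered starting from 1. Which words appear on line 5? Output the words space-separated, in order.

Line 1: ['heart', 'message'] (min_width=13, slack=2)
Line 2: ['lightbulb', 'data'] (min_width=14, slack=1)
Line 3: ['voice', 'dolphin'] (min_width=13, slack=2)
Line 4: ['picture', 'dirty'] (min_width=13, slack=2)
Line 5: ['dust', 'frog'] (min_width=9, slack=6)
Line 6: ['string', 'knife'] (min_width=12, slack=3)
Line 7: ['make', 'ocean', 'page'] (min_width=15, slack=0)
Line 8: ['who', 'island'] (min_width=10, slack=5)
Line 9: ['microwave', 'metal'] (min_width=15, slack=0)
Line 10: ['coffee', 'small'] (min_width=12, slack=3)
Line 11: ['rock'] (min_width=4, slack=11)

Answer: dust frog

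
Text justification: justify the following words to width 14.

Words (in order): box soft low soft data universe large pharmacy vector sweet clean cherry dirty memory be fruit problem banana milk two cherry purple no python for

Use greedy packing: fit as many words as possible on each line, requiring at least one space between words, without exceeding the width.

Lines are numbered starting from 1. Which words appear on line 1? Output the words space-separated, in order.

Answer: box soft low

Derivation:
Line 1: ['box', 'soft', 'low'] (min_width=12, slack=2)
Line 2: ['soft', 'data'] (min_width=9, slack=5)
Line 3: ['universe', 'large'] (min_width=14, slack=0)
Line 4: ['pharmacy'] (min_width=8, slack=6)
Line 5: ['vector', 'sweet'] (min_width=12, slack=2)
Line 6: ['clean', 'cherry'] (min_width=12, slack=2)
Line 7: ['dirty', 'memory'] (min_width=12, slack=2)
Line 8: ['be', 'fruit'] (min_width=8, slack=6)
Line 9: ['problem', 'banana'] (min_width=14, slack=0)
Line 10: ['milk', 'two'] (min_width=8, slack=6)
Line 11: ['cherry', 'purple'] (min_width=13, slack=1)
Line 12: ['no', 'python', 'for'] (min_width=13, slack=1)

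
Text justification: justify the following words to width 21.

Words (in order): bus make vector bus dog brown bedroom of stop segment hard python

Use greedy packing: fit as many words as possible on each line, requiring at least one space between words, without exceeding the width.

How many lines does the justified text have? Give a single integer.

Answer: 4

Derivation:
Line 1: ['bus', 'make', 'vector', 'bus'] (min_width=19, slack=2)
Line 2: ['dog', 'brown', 'bedroom', 'of'] (min_width=20, slack=1)
Line 3: ['stop', 'segment', 'hard'] (min_width=17, slack=4)
Line 4: ['python'] (min_width=6, slack=15)
Total lines: 4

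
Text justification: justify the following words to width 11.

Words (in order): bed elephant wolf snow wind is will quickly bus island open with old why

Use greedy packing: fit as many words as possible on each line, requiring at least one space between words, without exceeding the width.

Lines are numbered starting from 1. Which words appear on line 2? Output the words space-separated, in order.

Line 1: ['bed'] (min_width=3, slack=8)
Line 2: ['elephant'] (min_width=8, slack=3)
Line 3: ['wolf', 'snow'] (min_width=9, slack=2)
Line 4: ['wind', 'is'] (min_width=7, slack=4)
Line 5: ['will'] (min_width=4, slack=7)
Line 6: ['quickly', 'bus'] (min_width=11, slack=0)
Line 7: ['island', 'open'] (min_width=11, slack=0)
Line 8: ['with', 'old'] (min_width=8, slack=3)
Line 9: ['why'] (min_width=3, slack=8)

Answer: elephant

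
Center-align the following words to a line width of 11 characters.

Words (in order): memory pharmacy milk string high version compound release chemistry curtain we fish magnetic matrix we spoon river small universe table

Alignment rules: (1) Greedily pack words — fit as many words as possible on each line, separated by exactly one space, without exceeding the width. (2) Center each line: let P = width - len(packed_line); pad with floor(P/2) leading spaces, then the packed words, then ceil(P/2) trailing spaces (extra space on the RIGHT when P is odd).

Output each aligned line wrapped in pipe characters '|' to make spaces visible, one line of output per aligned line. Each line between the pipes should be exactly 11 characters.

Answer: |  memory   |
| pharmacy  |
|milk string|
|   high    |
|  version  |
| compound  |
|  release  |
| chemistry |
|curtain we |
|   fish    |
| magnetic  |
| matrix we |
|spoon river|
|   small   |
| universe  |
|   table   |

Derivation:
Line 1: ['memory'] (min_width=6, slack=5)
Line 2: ['pharmacy'] (min_width=8, slack=3)
Line 3: ['milk', 'string'] (min_width=11, slack=0)
Line 4: ['high'] (min_width=4, slack=7)
Line 5: ['version'] (min_width=7, slack=4)
Line 6: ['compound'] (min_width=8, slack=3)
Line 7: ['release'] (min_width=7, slack=4)
Line 8: ['chemistry'] (min_width=9, slack=2)
Line 9: ['curtain', 'we'] (min_width=10, slack=1)
Line 10: ['fish'] (min_width=4, slack=7)
Line 11: ['magnetic'] (min_width=8, slack=3)
Line 12: ['matrix', 'we'] (min_width=9, slack=2)
Line 13: ['spoon', 'river'] (min_width=11, slack=0)
Line 14: ['small'] (min_width=5, slack=6)
Line 15: ['universe'] (min_width=8, slack=3)
Line 16: ['table'] (min_width=5, slack=6)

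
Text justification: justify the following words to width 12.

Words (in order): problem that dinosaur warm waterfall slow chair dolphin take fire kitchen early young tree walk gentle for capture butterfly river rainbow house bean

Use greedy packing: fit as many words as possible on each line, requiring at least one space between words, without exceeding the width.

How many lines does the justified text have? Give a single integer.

Line 1: ['problem', 'that'] (min_width=12, slack=0)
Line 2: ['dinosaur'] (min_width=8, slack=4)
Line 3: ['warm'] (min_width=4, slack=8)
Line 4: ['waterfall'] (min_width=9, slack=3)
Line 5: ['slow', 'chair'] (min_width=10, slack=2)
Line 6: ['dolphin', 'take'] (min_width=12, slack=0)
Line 7: ['fire', 'kitchen'] (min_width=12, slack=0)
Line 8: ['early', 'young'] (min_width=11, slack=1)
Line 9: ['tree', 'walk'] (min_width=9, slack=3)
Line 10: ['gentle', 'for'] (min_width=10, slack=2)
Line 11: ['capture'] (min_width=7, slack=5)
Line 12: ['butterfly'] (min_width=9, slack=3)
Line 13: ['river'] (min_width=5, slack=7)
Line 14: ['rainbow'] (min_width=7, slack=5)
Line 15: ['house', 'bean'] (min_width=10, slack=2)
Total lines: 15

Answer: 15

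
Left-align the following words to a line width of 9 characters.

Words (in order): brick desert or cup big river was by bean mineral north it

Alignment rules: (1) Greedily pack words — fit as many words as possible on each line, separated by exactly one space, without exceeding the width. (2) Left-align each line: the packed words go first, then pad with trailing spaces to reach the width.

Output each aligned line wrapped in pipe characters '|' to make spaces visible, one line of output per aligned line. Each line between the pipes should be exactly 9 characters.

Answer: |brick    |
|desert or|
|cup big  |
|river was|
|by bean  |
|mineral  |
|north it |

Derivation:
Line 1: ['brick'] (min_width=5, slack=4)
Line 2: ['desert', 'or'] (min_width=9, slack=0)
Line 3: ['cup', 'big'] (min_width=7, slack=2)
Line 4: ['river', 'was'] (min_width=9, slack=0)
Line 5: ['by', 'bean'] (min_width=7, slack=2)
Line 6: ['mineral'] (min_width=7, slack=2)
Line 7: ['north', 'it'] (min_width=8, slack=1)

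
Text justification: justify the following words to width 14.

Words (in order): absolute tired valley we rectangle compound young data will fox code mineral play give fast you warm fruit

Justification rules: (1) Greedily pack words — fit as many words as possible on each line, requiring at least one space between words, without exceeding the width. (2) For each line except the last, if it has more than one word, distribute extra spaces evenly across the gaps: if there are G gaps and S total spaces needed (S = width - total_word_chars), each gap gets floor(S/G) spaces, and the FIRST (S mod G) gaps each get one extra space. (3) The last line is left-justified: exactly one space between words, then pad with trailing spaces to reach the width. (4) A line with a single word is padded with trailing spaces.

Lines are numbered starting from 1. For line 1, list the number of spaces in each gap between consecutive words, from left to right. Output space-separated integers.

Answer: 1

Derivation:
Line 1: ['absolute', 'tired'] (min_width=14, slack=0)
Line 2: ['valley', 'we'] (min_width=9, slack=5)
Line 3: ['rectangle'] (min_width=9, slack=5)
Line 4: ['compound', 'young'] (min_width=14, slack=0)
Line 5: ['data', 'will', 'fox'] (min_width=13, slack=1)
Line 6: ['code', 'mineral'] (min_width=12, slack=2)
Line 7: ['play', 'give', 'fast'] (min_width=14, slack=0)
Line 8: ['you', 'warm', 'fruit'] (min_width=14, slack=0)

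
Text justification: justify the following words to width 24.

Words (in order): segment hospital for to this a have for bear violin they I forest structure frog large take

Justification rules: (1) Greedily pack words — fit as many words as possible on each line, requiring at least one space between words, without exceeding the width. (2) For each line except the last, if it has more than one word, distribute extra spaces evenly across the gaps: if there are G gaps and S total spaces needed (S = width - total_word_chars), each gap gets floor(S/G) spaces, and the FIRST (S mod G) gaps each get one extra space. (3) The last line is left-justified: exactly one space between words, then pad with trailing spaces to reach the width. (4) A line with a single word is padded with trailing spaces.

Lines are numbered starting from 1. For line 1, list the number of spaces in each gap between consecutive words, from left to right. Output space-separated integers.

Line 1: ['segment', 'hospital', 'for', 'to'] (min_width=23, slack=1)
Line 2: ['this', 'a', 'have', 'for', 'bear'] (min_width=20, slack=4)
Line 3: ['violin', 'they', 'I', 'forest'] (min_width=20, slack=4)
Line 4: ['structure', 'frog', 'large'] (min_width=20, slack=4)
Line 5: ['take'] (min_width=4, slack=20)

Answer: 2 1 1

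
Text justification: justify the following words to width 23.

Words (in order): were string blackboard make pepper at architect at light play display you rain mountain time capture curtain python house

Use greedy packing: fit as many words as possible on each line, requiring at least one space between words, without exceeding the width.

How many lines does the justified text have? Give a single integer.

Line 1: ['were', 'string', 'blackboard'] (min_width=22, slack=1)
Line 2: ['make', 'pepper', 'at'] (min_width=14, slack=9)
Line 3: ['architect', 'at', 'light', 'play'] (min_width=23, slack=0)
Line 4: ['display', 'you', 'rain'] (min_width=16, slack=7)
Line 5: ['mountain', 'time', 'capture'] (min_width=21, slack=2)
Line 6: ['curtain', 'python', 'house'] (min_width=20, slack=3)
Total lines: 6

Answer: 6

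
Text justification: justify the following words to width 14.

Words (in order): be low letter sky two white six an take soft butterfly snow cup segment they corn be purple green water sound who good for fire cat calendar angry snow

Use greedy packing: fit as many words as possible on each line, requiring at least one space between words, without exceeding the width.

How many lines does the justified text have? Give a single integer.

Answer: 12

Derivation:
Line 1: ['be', 'low', 'letter'] (min_width=13, slack=1)
Line 2: ['sky', 'two', 'white'] (min_width=13, slack=1)
Line 3: ['six', 'an', 'take'] (min_width=11, slack=3)
Line 4: ['soft', 'butterfly'] (min_width=14, slack=0)
Line 5: ['snow', 'cup'] (min_width=8, slack=6)
Line 6: ['segment', 'they'] (min_width=12, slack=2)
Line 7: ['corn', 'be', 'purple'] (min_width=14, slack=0)
Line 8: ['green', 'water'] (min_width=11, slack=3)
Line 9: ['sound', 'who', 'good'] (min_width=14, slack=0)
Line 10: ['for', 'fire', 'cat'] (min_width=12, slack=2)
Line 11: ['calendar', 'angry'] (min_width=14, slack=0)
Line 12: ['snow'] (min_width=4, slack=10)
Total lines: 12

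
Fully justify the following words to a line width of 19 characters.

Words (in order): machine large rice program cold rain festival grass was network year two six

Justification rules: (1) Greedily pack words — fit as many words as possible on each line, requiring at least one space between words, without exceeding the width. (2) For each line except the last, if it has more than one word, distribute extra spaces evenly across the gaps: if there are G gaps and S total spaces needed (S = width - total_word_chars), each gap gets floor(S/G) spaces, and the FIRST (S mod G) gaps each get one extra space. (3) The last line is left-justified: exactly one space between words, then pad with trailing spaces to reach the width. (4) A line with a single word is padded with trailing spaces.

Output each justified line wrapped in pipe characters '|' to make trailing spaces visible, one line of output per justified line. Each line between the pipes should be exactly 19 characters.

Answer: |machine  large rice|
|program  cold  rain|
|festival  grass was|
|network   year  two|
|six                |

Derivation:
Line 1: ['machine', 'large', 'rice'] (min_width=18, slack=1)
Line 2: ['program', 'cold', 'rain'] (min_width=17, slack=2)
Line 3: ['festival', 'grass', 'was'] (min_width=18, slack=1)
Line 4: ['network', 'year', 'two'] (min_width=16, slack=3)
Line 5: ['six'] (min_width=3, slack=16)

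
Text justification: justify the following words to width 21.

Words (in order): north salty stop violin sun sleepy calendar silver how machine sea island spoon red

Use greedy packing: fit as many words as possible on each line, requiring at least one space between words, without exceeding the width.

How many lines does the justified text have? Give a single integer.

Answer: 5

Derivation:
Line 1: ['north', 'salty', 'stop'] (min_width=16, slack=5)
Line 2: ['violin', 'sun', 'sleepy'] (min_width=17, slack=4)
Line 3: ['calendar', 'silver', 'how'] (min_width=19, slack=2)
Line 4: ['machine', 'sea', 'island'] (min_width=18, slack=3)
Line 5: ['spoon', 'red'] (min_width=9, slack=12)
Total lines: 5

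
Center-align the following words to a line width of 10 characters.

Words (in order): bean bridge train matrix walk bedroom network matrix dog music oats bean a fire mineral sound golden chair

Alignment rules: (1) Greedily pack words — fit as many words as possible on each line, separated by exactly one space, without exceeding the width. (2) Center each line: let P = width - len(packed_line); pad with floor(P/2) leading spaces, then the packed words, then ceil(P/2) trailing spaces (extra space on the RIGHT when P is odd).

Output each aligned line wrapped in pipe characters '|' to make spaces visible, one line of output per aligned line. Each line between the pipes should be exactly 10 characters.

Answer: |   bean   |
|  bridge  |
|  train   |
|  matrix  |
|   walk   |
| bedroom  |
| network  |
|matrix dog|
|music oats|
|  bean a  |
|   fire   |
| mineral  |
|  sound   |
|  golden  |
|  chair   |

Derivation:
Line 1: ['bean'] (min_width=4, slack=6)
Line 2: ['bridge'] (min_width=6, slack=4)
Line 3: ['train'] (min_width=5, slack=5)
Line 4: ['matrix'] (min_width=6, slack=4)
Line 5: ['walk'] (min_width=4, slack=6)
Line 6: ['bedroom'] (min_width=7, slack=3)
Line 7: ['network'] (min_width=7, slack=3)
Line 8: ['matrix', 'dog'] (min_width=10, slack=0)
Line 9: ['music', 'oats'] (min_width=10, slack=0)
Line 10: ['bean', 'a'] (min_width=6, slack=4)
Line 11: ['fire'] (min_width=4, slack=6)
Line 12: ['mineral'] (min_width=7, slack=3)
Line 13: ['sound'] (min_width=5, slack=5)
Line 14: ['golden'] (min_width=6, slack=4)
Line 15: ['chair'] (min_width=5, slack=5)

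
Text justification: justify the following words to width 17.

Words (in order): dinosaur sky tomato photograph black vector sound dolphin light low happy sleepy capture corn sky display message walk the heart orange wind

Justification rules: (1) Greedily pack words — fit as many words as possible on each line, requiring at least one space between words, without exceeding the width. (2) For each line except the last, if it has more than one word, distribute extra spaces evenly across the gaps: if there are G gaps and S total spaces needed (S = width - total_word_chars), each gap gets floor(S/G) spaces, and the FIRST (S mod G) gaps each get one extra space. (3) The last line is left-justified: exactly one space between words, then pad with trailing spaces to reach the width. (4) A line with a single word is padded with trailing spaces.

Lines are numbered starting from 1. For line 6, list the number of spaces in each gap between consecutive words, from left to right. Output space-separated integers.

Answer: 4

Derivation:
Line 1: ['dinosaur', 'sky'] (min_width=12, slack=5)
Line 2: ['tomato', 'photograph'] (min_width=17, slack=0)
Line 3: ['black', 'vector'] (min_width=12, slack=5)
Line 4: ['sound', 'dolphin'] (min_width=13, slack=4)
Line 5: ['light', 'low', 'happy'] (min_width=15, slack=2)
Line 6: ['sleepy', 'capture'] (min_width=14, slack=3)
Line 7: ['corn', 'sky', 'display'] (min_width=16, slack=1)
Line 8: ['message', 'walk', 'the'] (min_width=16, slack=1)
Line 9: ['heart', 'orange', 'wind'] (min_width=17, slack=0)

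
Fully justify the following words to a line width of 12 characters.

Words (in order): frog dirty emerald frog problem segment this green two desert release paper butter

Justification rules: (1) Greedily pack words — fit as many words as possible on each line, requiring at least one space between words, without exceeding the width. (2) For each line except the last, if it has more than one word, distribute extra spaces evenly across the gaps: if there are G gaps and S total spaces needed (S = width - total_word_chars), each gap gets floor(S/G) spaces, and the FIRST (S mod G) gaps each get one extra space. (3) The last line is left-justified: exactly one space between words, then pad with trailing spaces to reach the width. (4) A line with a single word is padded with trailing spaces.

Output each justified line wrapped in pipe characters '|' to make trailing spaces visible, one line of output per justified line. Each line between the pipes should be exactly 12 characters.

Line 1: ['frog', 'dirty'] (min_width=10, slack=2)
Line 2: ['emerald', 'frog'] (min_width=12, slack=0)
Line 3: ['problem'] (min_width=7, slack=5)
Line 4: ['segment', 'this'] (min_width=12, slack=0)
Line 5: ['green', 'two'] (min_width=9, slack=3)
Line 6: ['desert'] (min_width=6, slack=6)
Line 7: ['release'] (min_width=7, slack=5)
Line 8: ['paper', 'butter'] (min_width=12, slack=0)

Answer: |frog   dirty|
|emerald frog|
|problem     |
|segment this|
|green    two|
|desert      |
|release     |
|paper butter|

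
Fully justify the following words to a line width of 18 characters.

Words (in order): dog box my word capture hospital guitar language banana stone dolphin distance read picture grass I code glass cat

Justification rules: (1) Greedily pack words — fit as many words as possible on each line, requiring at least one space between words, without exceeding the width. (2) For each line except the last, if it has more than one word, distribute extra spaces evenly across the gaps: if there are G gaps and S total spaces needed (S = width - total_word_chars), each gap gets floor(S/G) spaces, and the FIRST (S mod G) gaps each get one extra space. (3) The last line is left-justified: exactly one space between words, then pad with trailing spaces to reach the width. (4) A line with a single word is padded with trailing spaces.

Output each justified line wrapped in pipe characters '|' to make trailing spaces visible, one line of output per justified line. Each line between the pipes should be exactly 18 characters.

Answer: |dog  box  my  word|
|capture   hospital|
|guitar    language|
|banana       stone|
|dolphin   distance|
|read picture grass|
|I code glass cat  |

Derivation:
Line 1: ['dog', 'box', 'my', 'word'] (min_width=15, slack=3)
Line 2: ['capture', 'hospital'] (min_width=16, slack=2)
Line 3: ['guitar', 'language'] (min_width=15, slack=3)
Line 4: ['banana', 'stone'] (min_width=12, slack=6)
Line 5: ['dolphin', 'distance'] (min_width=16, slack=2)
Line 6: ['read', 'picture', 'grass'] (min_width=18, slack=0)
Line 7: ['I', 'code', 'glass', 'cat'] (min_width=16, slack=2)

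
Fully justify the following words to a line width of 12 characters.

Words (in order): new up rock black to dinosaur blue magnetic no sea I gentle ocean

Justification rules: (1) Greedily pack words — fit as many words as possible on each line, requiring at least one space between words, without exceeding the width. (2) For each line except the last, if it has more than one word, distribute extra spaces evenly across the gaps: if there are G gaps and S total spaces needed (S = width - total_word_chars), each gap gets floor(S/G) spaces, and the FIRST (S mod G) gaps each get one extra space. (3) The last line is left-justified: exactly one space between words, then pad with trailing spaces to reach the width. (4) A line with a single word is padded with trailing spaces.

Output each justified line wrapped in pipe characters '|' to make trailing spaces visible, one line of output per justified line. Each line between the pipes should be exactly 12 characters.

Answer: |new  up rock|
|black     to|
|dinosaur    |
|blue        |
|magnetic  no|
|sea I gentle|
|ocean       |

Derivation:
Line 1: ['new', 'up', 'rock'] (min_width=11, slack=1)
Line 2: ['black', 'to'] (min_width=8, slack=4)
Line 3: ['dinosaur'] (min_width=8, slack=4)
Line 4: ['blue'] (min_width=4, slack=8)
Line 5: ['magnetic', 'no'] (min_width=11, slack=1)
Line 6: ['sea', 'I', 'gentle'] (min_width=12, slack=0)
Line 7: ['ocean'] (min_width=5, slack=7)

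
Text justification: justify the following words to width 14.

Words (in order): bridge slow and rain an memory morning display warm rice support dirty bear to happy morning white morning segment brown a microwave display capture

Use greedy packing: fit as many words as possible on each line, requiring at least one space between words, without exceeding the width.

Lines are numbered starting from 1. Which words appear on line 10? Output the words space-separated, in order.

Answer: a microwave

Derivation:
Line 1: ['bridge', 'slow'] (min_width=11, slack=3)
Line 2: ['and', 'rain', 'an'] (min_width=11, slack=3)
Line 3: ['memory', 'morning'] (min_width=14, slack=0)
Line 4: ['display', 'warm'] (min_width=12, slack=2)
Line 5: ['rice', 'support'] (min_width=12, slack=2)
Line 6: ['dirty', 'bear', 'to'] (min_width=13, slack=1)
Line 7: ['happy', 'morning'] (min_width=13, slack=1)
Line 8: ['white', 'morning'] (min_width=13, slack=1)
Line 9: ['segment', 'brown'] (min_width=13, slack=1)
Line 10: ['a', 'microwave'] (min_width=11, slack=3)
Line 11: ['display'] (min_width=7, slack=7)
Line 12: ['capture'] (min_width=7, slack=7)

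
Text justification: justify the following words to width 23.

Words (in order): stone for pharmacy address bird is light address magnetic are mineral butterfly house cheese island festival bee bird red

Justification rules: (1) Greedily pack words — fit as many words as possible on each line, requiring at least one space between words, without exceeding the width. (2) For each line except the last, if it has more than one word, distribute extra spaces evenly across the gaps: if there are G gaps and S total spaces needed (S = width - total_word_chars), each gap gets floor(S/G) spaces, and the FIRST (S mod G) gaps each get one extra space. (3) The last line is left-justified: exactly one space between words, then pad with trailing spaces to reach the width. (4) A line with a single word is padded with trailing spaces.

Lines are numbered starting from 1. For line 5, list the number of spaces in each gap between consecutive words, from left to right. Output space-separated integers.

Line 1: ['stone', 'for', 'pharmacy'] (min_width=18, slack=5)
Line 2: ['address', 'bird', 'is', 'light'] (min_width=21, slack=2)
Line 3: ['address', 'magnetic', 'are'] (min_width=20, slack=3)
Line 4: ['mineral', 'butterfly', 'house'] (min_width=23, slack=0)
Line 5: ['cheese', 'island', 'festival'] (min_width=22, slack=1)
Line 6: ['bee', 'bird', 'red'] (min_width=12, slack=11)

Answer: 2 1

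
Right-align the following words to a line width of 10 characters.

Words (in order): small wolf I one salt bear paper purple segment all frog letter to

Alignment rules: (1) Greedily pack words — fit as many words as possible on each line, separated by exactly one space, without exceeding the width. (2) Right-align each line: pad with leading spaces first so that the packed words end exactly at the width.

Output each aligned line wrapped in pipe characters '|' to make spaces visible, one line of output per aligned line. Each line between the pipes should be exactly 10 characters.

Line 1: ['small', 'wolf'] (min_width=10, slack=0)
Line 2: ['I', 'one', 'salt'] (min_width=10, slack=0)
Line 3: ['bear', 'paper'] (min_width=10, slack=0)
Line 4: ['purple'] (min_width=6, slack=4)
Line 5: ['segment'] (min_width=7, slack=3)
Line 6: ['all', 'frog'] (min_width=8, slack=2)
Line 7: ['letter', 'to'] (min_width=9, slack=1)

Answer: |small wolf|
|I one salt|
|bear paper|
|    purple|
|   segment|
|  all frog|
| letter to|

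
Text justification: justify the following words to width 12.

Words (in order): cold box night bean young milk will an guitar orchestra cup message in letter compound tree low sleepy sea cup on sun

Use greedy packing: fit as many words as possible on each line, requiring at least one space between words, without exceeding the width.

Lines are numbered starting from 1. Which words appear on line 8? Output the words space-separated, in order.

Line 1: ['cold', 'box'] (min_width=8, slack=4)
Line 2: ['night', 'bean'] (min_width=10, slack=2)
Line 3: ['young', 'milk'] (min_width=10, slack=2)
Line 4: ['will', 'an'] (min_width=7, slack=5)
Line 5: ['guitar'] (min_width=6, slack=6)
Line 6: ['orchestra'] (min_width=9, slack=3)
Line 7: ['cup', 'message'] (min_width=11, slack=1)
Line 8: ['in', 'letter'] (min_width=9, slack=3)
Line 9: ['compound'] (min_width=8, slack=4)
Line 10: ['tree', 'low'] (min_width=8, slack=4)
Line 11: ['sleepy', 'sea'] (min_width=10, slack=2)
Line 12: ['cup', 'on', 'sun'] (min_width=10, slack=2)

Answer: in letter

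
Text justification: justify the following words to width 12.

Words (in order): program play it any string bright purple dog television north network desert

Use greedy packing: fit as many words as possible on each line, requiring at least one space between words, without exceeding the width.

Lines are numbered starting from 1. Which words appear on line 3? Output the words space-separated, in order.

Line 1: ['program', 'play'] (min_width=12, slack=0)
Line 2: ['it', 'any'] (min_width=6, slack=6)
Line 3: ['string'] (min_width=6, slack=6)
Line 4: ['bright'] (min_width=6, slack=6)
Line 5: ['purple', 'dog'] (min_width=10, slack=2)
Line 6: ['television'] (min_width=10, slack=2)
Line 7: ['north'] (min_width=5, slack=7)
Line 8: ['network'] (min_width=7, slack=5)
Line 9: ['desert'] (min_width=6, slack=6)

Answer: string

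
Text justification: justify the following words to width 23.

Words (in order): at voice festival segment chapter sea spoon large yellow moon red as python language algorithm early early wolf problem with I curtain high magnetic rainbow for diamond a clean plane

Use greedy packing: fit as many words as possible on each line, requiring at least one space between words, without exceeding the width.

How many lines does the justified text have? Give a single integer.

Answer: 9

Derivation:
Line 1: ['at', 'voice', 'festival'] (min_width=17, slack=6)
Line 2: ['segment', 'chapter', 'sea'] (min_width=19, slack=4)
Line 3: ['spoon', 'large', 'yellow', 'moon'] (min_width=23, slack=0)
Line 4: ['red', 'as', 'python', 'language'] (min_width=22, slack=1)
Line 5: ['algorithm', 'early', 'early'] (min_width=21, slack=2)
Line 6: ['wolf', 'problem', 'with', 'I'] (min_width=19, slack=4)
Line 7: ['curtain', 'high', 'magnetic'] (min_width=21, slack=2)
Line 8: ['rainbow', 'for', 'diamond', 'a'] (min_width=21, slack=2)
Line 9: ['clean', 'plane'] (min_width=11, slack=12)
Total lines: 9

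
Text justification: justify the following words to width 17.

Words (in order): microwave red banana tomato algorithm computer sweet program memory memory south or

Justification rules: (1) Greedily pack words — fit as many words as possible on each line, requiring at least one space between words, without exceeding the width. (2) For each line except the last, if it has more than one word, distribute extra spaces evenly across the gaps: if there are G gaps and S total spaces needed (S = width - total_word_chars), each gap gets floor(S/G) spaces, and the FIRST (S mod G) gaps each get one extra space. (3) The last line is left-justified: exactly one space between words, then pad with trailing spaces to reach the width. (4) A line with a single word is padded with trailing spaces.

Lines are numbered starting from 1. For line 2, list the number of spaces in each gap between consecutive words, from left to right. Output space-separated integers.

Line 1: ['microwave', 'red'] (min_width=13, slack=4)
Line 2: ['banana', 'tomato'] (min_width=13, slack=4)
Line 3: ['algorithm'] (min_width=9, slack=8)
Line 4: ['computer', 'sweet'] (min_width=14, slack=3)
Line 5: ['program', 'memory'] (min_width=14, slack=3)
Line 6: ['memory', 'south', 'or'] (min_width=15, slack=2)

Answer: 5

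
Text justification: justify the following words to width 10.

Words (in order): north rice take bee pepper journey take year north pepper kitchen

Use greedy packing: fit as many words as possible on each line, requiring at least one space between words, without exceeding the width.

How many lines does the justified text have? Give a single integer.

Line 1: ['north', 'rice'] (min_width=10, slack=0)
Line 2: ['take', 'bee'] (min_width=8, slack=2)
Line 3: ['pepper'] (min_width=6, slack=4)
Line 4: ['journey'] (min_width=7, slack=3)
Line 5: ['take', 'year'] (min_width=9, slack=1)
Line 6: ['north'] (min_width=5, slack=5)
Line 7: ['pepper'] (min_width=6, slack=4)
Line 8: ['kitchen'] (min_width=7, slack=3)
Total lines: 8

Answer: 8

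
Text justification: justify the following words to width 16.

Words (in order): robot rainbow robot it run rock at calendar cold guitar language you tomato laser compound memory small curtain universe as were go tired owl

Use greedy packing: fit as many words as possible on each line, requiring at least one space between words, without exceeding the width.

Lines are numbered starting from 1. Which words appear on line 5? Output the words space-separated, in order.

Answer: language you

Derivation:
Line 1: ['robot', 'rainbow'] (min_width=13, slack=3)
Line 2: ['robot', 'it', 'run'] (min_width=12, slack=4)
Line 3: ['rock', 'at', 'calendar'] (min_width=16, slack=0)
Line 4: ['cold', 'guitar'] (min_width=11, slack=5)
Line 5: ['language', 'you'] (min_width=12, slack=4)
Line 6: ['tomato', 'laser'] (min_width=12, slack=4)
Line 7: ['compound', 'memory'] (min_width=15, slack=1)
Line 8: ['small', 'curtain'] (min_width=13, slack=3)
Line 9: ['universe', 'as', 'were'] (min_width=16, slack=0)
Line 10: ['go', 'tired', 'owl'] (min_width=12, slack=4)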